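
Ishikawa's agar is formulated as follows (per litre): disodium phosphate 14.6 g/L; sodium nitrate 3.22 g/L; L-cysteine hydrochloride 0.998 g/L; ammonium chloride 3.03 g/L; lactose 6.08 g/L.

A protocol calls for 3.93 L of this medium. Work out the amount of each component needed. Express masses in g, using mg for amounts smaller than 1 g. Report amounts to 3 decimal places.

Working volume: 3.93 L.
disodium phosphate: 14.6 g/L × 3.93 L = 57.378 g
sodium nitrate: 3.22 g/L × 3.93 L = 12.655 g
L-cysteine hydrochloride: 0.998 g/L × 3.93 L = 3.922 g
ammonium chloride: 3.03 g/L × 3.93 L = 11.908 g
lactose: 6.08 g/L × 3.93 L = 23.894 g

disodium phosphate 57.378 g; sodium nitrate 12.655 g; L-cysteine hydrochloride 3.922 g; ammonium chloride 11.908 g; lactose 23.894 g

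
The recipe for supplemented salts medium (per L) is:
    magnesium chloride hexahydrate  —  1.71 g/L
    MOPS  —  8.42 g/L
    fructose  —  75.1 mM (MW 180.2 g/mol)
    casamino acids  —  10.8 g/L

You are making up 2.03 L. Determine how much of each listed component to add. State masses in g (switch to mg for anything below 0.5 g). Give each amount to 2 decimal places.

magnesium chloride hexahydrate 3.47 g; MOPS 17.09 g; fructose 27.47 g; casamino acids 21.92 g

Scale factor relative to 1 L: 2.03.
magnesium chloride hexahydrate: 1.71 g/L × 2.03 L = 3.47 g
MOPS: 8.42 g/L × 2.03 L = 17.09 g
fructose: 75.1 mmol/L × 180.2 g/mol × 2.03 L ÷ 1000 = 27.47 g
casamino acids: 10.8 g/L × 2.03 L = 21.92 g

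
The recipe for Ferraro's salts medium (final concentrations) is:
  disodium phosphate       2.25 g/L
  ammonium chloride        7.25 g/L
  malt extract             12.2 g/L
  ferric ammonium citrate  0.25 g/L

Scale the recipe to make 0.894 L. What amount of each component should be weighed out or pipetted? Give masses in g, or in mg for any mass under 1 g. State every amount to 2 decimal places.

disodium phosphate 2.01 g; ammonium chloride 6.48 g; malt extract 10.91 g; ferric ammonium citrate 223.50 mg

Working volume: 0.894 L.
disodium phosphate: 2.25 g/L × 0.894 L = 2.01 g
ammonium chloride: 7.25 g/L × 0.894 L = 6.48 g
malt extract: 12.2 g/L × 0.894 L = 10.91 g
ferric ammonium citrate: 0.25 g/L × 0.894 L = 0.2235 g = 223.50 mg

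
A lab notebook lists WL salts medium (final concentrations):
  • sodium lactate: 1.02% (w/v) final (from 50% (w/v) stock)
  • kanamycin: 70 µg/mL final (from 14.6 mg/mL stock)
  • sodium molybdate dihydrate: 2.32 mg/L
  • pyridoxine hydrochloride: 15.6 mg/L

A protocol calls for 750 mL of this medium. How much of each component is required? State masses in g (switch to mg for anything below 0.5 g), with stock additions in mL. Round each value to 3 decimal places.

sodium lactate 15.300 mL; kanamycin 3.596 mL; sodium molybdate dihydrate 1.740 mg; pyridoxine hydrochloride 11.700 mg

Scale factor relative to 1 L: 0.75.
sodium lactate: dilute stock: 1.02% ÷ 50% × 750 mL = 15.300 mL
kanamycin: dilute stock: 70 µg/mL × 750 mL ÷ 14600 µg/mL = 3.596 mL
sodium molybdate dihydrate: 2.32 mg/L × 0.75 L = 1.740 mg
pyridoxine hydrochloride: 15.6 mg/L × 0.75 L = 11.700 mg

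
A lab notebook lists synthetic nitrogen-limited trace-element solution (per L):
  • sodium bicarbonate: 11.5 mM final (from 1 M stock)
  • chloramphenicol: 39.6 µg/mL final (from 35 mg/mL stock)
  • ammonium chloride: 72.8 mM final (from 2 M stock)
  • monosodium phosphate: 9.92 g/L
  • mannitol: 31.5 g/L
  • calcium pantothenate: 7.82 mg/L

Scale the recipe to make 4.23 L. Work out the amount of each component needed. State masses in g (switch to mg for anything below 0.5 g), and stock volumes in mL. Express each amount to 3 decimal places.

sodium bicarbonate 48.645 mL; chloramphenicol 4.786 mL; ammonium chloride 153.972 mL; monosodium phosphate 41.962 g; mannitol 133.245 g; calcium pantothenate 33.079 mg

Scale factor relative to 1 L: 4.23.
sodium bicarbonate: C1V1 = C2V2 → 11.5 mM × 4230 mL ÷ 1000 mM = 48.645 mL
chloramphenicol: V = C2·V2/C1 = 39.6 µg/mL × 4230 mL ÷ 35000 µg/mL = 4.786 mL
ammonium chloride: V = C2·V2/C1 = 72.8 mM × 4230 mL ÷ 2000 mM = 153.972 mL
monosodium phosphate: 9.92 g/L × 4.23 L = 41.962 g
mannitol: 31.5 g/L × 4.23 L = 133.245 g
calcium pantothenate: 7.82 mg/L × 4.23 L = 33.079 mg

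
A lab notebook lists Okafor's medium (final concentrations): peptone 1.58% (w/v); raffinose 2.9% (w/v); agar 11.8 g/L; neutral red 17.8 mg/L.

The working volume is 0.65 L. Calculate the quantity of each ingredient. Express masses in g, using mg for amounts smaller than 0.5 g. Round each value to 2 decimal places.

peptone 10.27 g; raffinose 18.85 g; agar 7.67 g; neutral red 11.57 mg

Working volume: 0.65 L.
peptone: 1.58% w/v = 15.8 g/L → 15.8 × 0.65 L = 10.27 g
raffinose: 2.9 g per 100 mL × 650 mL ÷ 100 = 18.85 g
agar: 11.8 g/L × 0.65 L = 7.67 g
neutral red: 17.8 mg/L × 0.65 L = 11.57 mg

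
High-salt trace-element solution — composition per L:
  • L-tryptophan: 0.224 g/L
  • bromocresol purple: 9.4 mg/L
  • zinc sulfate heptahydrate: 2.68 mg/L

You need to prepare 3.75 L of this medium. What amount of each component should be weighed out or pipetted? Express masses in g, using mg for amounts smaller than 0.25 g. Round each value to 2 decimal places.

Working volume: 3.75 L.
L-tryptophan: 0.224 g/L × 3.75 L = 0.84 g
bromocresol purple: 9.4 mg/L × 3.75 L = 35.25 mg
zinc sulfate heptahydrate: 2.68 mg/L × 3.75 L = 10.05 mg

L-tryptophan 0.84 g; bromocresol purple 35.25 mg; zinc sulfate heptahydrate 10.05 mg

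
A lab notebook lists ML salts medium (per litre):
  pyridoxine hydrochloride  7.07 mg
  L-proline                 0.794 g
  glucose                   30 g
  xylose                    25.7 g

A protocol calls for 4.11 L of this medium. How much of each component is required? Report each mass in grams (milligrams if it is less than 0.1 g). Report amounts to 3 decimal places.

Ratio of target to recipe volume: 4110 / 1000 = 4.11.
pyridoxine hydrochloride: 7.07 mg × (4110 mL / 1000 mL) = 29.058 mg
L-proline: 0.794 g × (4110 mL / 1000 mL) = 3.263 g
glucose: 30 g × (4110 mL / 1000 mL) = 123.300 g
xylose: 25.7 g × (4110 mL / 1000 mL) = 105.627 g

pyridoxine hydrochloride 29.058 mg; L-proline 3.263 g; glucose 123.300 g; xylose 105.627 g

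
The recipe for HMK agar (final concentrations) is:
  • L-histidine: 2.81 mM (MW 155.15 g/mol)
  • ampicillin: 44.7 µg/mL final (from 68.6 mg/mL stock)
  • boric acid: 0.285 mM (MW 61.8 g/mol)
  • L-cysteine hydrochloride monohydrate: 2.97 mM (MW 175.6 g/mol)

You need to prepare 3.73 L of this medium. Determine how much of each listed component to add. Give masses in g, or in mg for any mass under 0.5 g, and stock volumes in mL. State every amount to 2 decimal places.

Working volume: 3.73 L.
L-histidine: 2.81 mmol/L × 155.15 g/mol × 3.73 L ÷ 1000 = 1.63 g
ampicillin: C1V1 = C2V2 → 44.7 µg/mL × 3730 mL ÷ 68600 µg/mL = 2.43 mL
boric acid: 0.285 mmol/L × 61.8 mg/mmol × 3.73 L = 65.70 mg
L-cysteine hydrochloride monohydrate: 2.97 mmol/L × 175.6 g/mol × 3.73 L ÷ 1000 = 1.95 g

L-histidine 1.63 g; ampicillin 2.43 mL; boric acid 65.70 mg; L-cysteine hydrochloride monohydrate 1.95 g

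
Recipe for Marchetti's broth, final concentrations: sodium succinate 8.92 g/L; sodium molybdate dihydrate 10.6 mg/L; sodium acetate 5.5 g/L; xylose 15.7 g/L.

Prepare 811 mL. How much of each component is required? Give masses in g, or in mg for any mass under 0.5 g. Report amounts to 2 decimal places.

sodium succinate 7.23 g; sodium molybdate dihydrate 8.60 mg; sodium acetate 4.46 g; xylose 12.73 g

Target volume = 811 mL = 0.811 L.
sodium succinate: 8.92 g/L × 0.811 L = 7.23 g
sodium molybdate dihydrate: 10.6 mg/L × 0.811 L = 8.60 mg
sodium acetate: 5.5 g/L × 0.811 L = 4.46 g
xylose: 15.7 g/L × 0.811 L = 12.73 g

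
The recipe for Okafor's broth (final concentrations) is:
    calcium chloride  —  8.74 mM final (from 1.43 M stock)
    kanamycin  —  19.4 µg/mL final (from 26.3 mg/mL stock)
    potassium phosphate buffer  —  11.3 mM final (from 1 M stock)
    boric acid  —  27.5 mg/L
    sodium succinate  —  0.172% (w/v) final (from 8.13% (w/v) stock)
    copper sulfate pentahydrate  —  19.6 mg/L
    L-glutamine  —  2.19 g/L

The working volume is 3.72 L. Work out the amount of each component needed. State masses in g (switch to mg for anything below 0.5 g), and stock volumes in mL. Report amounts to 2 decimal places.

calcium chloride 22.74 mL; kanamycin 2.74 mL; potassium phosphate buffer 42.04 mL; boric acid 102.30 mg; sodium succinate 78.70 mL; copper sulfate pentahydrate 72.91 mg; L-glutamine 8.15 g

Scale factor relative to 1 L: 3.72.
calcium chloride: V = C2·V2/C1 = 8.74 mM × 3720 mL ÷ 1430 mM = 22.74 mL
kanamycin: V = C2·V2/C1 = 19.4 µg/mL × 3720 mL ÷ 26300 µg/mL = 2.74 mL
potassium phosphate buffer: C1V1 = C2V2 → 11.3 mM × 3720 mL ÷ 1000 mM = 42.04 mL
boric acid: 27.5 mg/L × 3.72 L = 102.30 mg
sodium succinate: C1V1 = C2V2 → 0.172% ÷ 8.13% × 3720 mL = 78.70 mL
copper sulfate pentahydrate: 19.6 mg/L × 3.72 L = 72.91 mg
L-glutamine: 2.19 g/L × 3.72 L = 8.15 g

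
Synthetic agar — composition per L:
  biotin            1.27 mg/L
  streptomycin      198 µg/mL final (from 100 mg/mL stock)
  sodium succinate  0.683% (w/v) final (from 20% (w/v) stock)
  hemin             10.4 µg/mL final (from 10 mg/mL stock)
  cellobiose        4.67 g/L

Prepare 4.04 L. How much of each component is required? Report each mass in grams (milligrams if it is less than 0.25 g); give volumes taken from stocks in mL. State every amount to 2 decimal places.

Working volume: 4.04 L.
biotin: 1.27 mg/L × 4.04 L = 5.13 mg
streptomycin: V = C2·V2/C1 = 198 µg/mL × 4040 mL ÷ 100000 µg/mL = 8.00 mL
sodium succinate: V = C2·V2/C1 = 0.683% ÷ 20% × 4040 mL = 137.97 mL
hemin: V = C2·V2/C1 = 10.4 µg/mL × 4040 mL ÷ 10000 µg/mL = 4.20 mL
cellobiose: 4.67 g/L × 4.04 L = 18.87 g

biotin 5.13 mg; streptomycin 8.00 mL; sodium succinate 137.97 mL; hemin 4.20 mL; cellobiose 18.87 g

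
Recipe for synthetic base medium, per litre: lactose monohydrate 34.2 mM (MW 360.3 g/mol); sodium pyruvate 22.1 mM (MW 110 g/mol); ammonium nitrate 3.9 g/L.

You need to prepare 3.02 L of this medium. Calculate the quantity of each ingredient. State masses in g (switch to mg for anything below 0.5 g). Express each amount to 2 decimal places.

lactose monohydrate 37.21 g; sodium pyruvate 7.34 g; ammonium nitrate 11.78 g

Scale factor relative to 1 L: 3.02.
lactose monohydrate: 34.2 mmol/L × 360.3 g/mol × 3.02 L ÷ 1000 = 37.21 g
sodium pyruvate: 22.1 mmol/L × 110 g/mol × 3.02 L ÷ 1000 = 7.34 g
ammonium nitrate: 3.9 g/L × 3.02 L = 11.78 g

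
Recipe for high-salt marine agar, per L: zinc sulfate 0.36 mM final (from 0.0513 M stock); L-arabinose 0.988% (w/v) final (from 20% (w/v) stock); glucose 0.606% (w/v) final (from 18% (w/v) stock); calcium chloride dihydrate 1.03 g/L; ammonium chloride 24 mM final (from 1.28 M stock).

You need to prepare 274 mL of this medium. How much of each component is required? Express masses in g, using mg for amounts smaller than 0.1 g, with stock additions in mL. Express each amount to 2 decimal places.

Scale factor relative to 1 L: 0.274.
zinc sulfate: C1V1 = C2V2 → 0.36 mM × 274 mL ÷ 51.3 mM = 1.92 mL
L-arabinose: dilute stock: 0.988% ÷ 20% × 274 mL = 13.54 mL
glucose: C1V1 = C2V2 → 0.606% ÷ 18% × 274 mL = 9.22 mL
calcium chloride dihydrate: 1.03 g/L × 0.274 L = 0.28 g
ammonium chloride: C1V1 = C2V2 → 24 mM × 274 mL ÷ 1280 mM = 5.14 mL

zinc sulfate 1.92 mL; L-arabinose 13.54 mL; glucose 9.22 mL; calcium chloride dihydrate 0.28 g; ammonium chloride 5.14 mL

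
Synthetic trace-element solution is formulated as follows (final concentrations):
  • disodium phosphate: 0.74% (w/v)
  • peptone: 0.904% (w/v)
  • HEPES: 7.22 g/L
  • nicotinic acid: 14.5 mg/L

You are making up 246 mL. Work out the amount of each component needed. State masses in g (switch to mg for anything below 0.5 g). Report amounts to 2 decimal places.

disodium phosphate 1.82 g; peptone 2.22 g; HEPES 1.78 g; nicotinic acid 3.57 mg

Scale factor relative to 1 L: 0.246.
disodium phosphate: 0.74% w/v = 7.4 g/L → 7.4 × 0.246 L = 1.82 g
peptone: 0.904% w/v = 9.04 g/L → 9.04 × 0.246 L = 2.22 g
HEPES: 7.22 g/L × 0.246 L = 1.78 g
nicotinic acid: 14.5 mg/L × 0.246 L = 3.57 mg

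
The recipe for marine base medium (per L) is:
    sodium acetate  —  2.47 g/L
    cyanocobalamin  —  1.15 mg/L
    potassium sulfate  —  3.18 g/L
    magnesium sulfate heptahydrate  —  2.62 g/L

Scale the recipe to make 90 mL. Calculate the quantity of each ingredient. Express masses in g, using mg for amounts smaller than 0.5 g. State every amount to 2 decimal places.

sodium acetate 222.30 mg; cyanocobalamin 0.10 mg; potassium sulfate 286.20 mg; magnesium sulfate heptahydrate 235.80 mg

Target volume = 90 mL = 0.09 L.
sodium acetate: 2.47 g/L × 0.09 L = 0.2223 g = 222.30 mg
cyanocobalamin: 1.15 mg/L × 0.09 L = 0.10 mg
potassium sulfate: 3.18 g/L × 0.09 L = 0.2862 g = 286.20 mg
magnesium sulfate heptahydrate: 2.62 g/L × 0.09 L = 0.2358 g = 235.80 mg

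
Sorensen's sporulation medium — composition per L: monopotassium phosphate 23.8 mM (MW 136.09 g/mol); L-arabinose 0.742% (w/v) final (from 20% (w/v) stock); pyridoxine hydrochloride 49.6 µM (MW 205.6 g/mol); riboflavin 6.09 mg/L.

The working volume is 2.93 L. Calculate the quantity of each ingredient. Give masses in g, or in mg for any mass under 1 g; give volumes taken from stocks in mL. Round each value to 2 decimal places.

Scale factor relative to 1 L: 2.93.
monopotassium phosphate: 23.8 mmol/L × 136.09 g/mol × 2.93 L ÷ 1000 = 9.49 g
L-arabinose: V = C2·V2/C1 = 0.742% ÷ 20% × 2930 mL = 108.70 mL
pyridoxine hydrochloride: 49.6 µmol/L × 205.6 g/mol × 2.93 L ÷ 1000 = 29.88 mg
riboflavin: 6.09 mg/L × 2.93 L = 17.84 mg

monopotassium phosphate 9.49 g; L-arabinose 108.70 mL; pyridoxine hydrochloride 29.88 mg; riboflavin 17.84 mg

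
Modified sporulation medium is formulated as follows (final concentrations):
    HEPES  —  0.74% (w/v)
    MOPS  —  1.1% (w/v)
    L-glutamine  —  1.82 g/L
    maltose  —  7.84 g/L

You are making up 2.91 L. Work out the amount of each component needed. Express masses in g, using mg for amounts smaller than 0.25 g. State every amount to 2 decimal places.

Working volume: 2.91 L.
HEPES: 0.74 g per 100 mL × 2910 mL ÷ 100 = 21.53 g
MOPS: 1.1% w/v = 11 g/L → 11 × 2.91 L = 32.01 g
L-glutamine: 1.82 g/L × 2.91 L = 5.30 g
maltose: 7.84 g/L × 2.91 L = 22.81 g

HEPES 21.53 g; MOPS 32.01 g; L-glutamine 5.30 g; maltose 22.81 g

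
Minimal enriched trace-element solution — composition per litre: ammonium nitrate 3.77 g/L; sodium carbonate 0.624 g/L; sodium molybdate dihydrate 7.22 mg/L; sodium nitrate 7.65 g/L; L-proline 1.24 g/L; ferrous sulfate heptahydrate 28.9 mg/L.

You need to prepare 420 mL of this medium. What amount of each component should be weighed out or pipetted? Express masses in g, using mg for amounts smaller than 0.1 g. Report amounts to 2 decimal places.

ammonium nitrate 1.58 g; sodium carbonate 0.26 g; sodium molybdate dihydrate 3.03 mg; sodium nitrate 3.21 g; L-proline 0.52 g; ferrous sulfate heptahydrate 12.14 mg

Target volume = 420 mL = 0.42 L.
ammonium nitrate: 3.77 g/L × 0.42 L = 1.58 g
sodium carbonate: 0.624 g/L × 0.42 L = 0.26 g
sodium molybdate dihydrate: 7.22 mg/L × 0.42 L = 3.03 mg
sodium nitrate: 7.65 g/L × 0.42 L = 3.21 g
L-proline: 1.24 g/L × 0.42 L = 0.52 g
ferrous sulfate heptahydrate: 28.9 mg/L × 0.42 L = 12.14 mg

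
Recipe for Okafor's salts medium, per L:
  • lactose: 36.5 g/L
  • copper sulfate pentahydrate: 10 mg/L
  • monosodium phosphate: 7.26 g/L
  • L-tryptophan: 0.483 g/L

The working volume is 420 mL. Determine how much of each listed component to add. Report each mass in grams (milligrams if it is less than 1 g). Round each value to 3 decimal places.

Target volume = 420 mL = 0.42 L.
lactose: 36.5 g/L × 0.42 L = 15.330 g
copper sulfate pentahydrate: 10 mg/L × 0.42 L = 4.200 mg
monosodium phosphate: 7.26 g/L × 0.42 L = 3.049 g
L-tryptophan: 0.483 g/L × 0.42 L = 0.20286 g = 202.860 mg

lactose 15.330 g; copper sulfate pentahydrate 4.200 mg; monosodium phosphate 3.049 g; L-tryptophan 202.860 mg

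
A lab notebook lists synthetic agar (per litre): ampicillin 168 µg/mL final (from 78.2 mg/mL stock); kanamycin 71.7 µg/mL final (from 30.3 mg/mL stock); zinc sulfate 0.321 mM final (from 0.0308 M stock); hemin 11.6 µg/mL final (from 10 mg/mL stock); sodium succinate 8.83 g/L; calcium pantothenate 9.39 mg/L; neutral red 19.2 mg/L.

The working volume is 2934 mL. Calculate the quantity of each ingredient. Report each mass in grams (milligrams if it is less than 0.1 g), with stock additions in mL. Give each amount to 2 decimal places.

Working volume: 2934 mL = 2.934 L.
ampicillin: C1V1 = C2V2 → 168 µg/mL × 2934 mL ÷ 78200 µg/mL = 6.30 mL
kanamycin: C1V1 = C2V2 → 71.7 µg/mL × 2934 mL ÷ 30300 µg/mL = 6.94 mL
zinc sulfate: dilute stock: 0.321 mM × 2934 mL ÷ 30.8 mM = 30.58 mL
hemin: V = C2·V2/C1 = 11.6 µg/mL × 2934 mL ÷ 10000 µg/mL = 3.40 mL
sodium succinate: 8.83 g/L × 2.934 L = 25.91 g
calcium pantothenate: 9.39 mg/L × 2.934 L = 27.55 mg
neutral red: 19.2 mg/L × 2.934 L = 56.33 mg

ampicillin 6.30 mL; kanamycin 6.94 mL; zinc sulfate 30.58 mL; hemin 3.40 mL; sodium succinate 25.91 g; calcium pantothenate 27.55 mg; neutral red 56.33 mg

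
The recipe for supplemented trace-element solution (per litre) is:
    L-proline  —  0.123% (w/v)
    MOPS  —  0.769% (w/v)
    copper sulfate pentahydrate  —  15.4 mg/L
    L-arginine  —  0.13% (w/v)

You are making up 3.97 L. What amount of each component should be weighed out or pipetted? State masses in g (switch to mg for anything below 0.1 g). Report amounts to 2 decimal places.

Scale factor relative to 1 L: 3.97.
L-proline: 0.123 g per 100 mL × 3970 mL ÷ 100 = 4.88 g
MOPS: 0.769% w/v = 7.69 g/L → 7.69 × 3.97 L = 30.53 g
copper sulfate pentahydrate: 15.4 mg/L × 3.97 L = 61.14 mg
L-arginine: 0.13 g per 100 mL × 3970 mL ÷ 100 = 5.16 g

L-proline 4.88 g; MOPS 30.53 g; copper sulfate pentahydrate 61.14 mg; L-arginine 5.16 g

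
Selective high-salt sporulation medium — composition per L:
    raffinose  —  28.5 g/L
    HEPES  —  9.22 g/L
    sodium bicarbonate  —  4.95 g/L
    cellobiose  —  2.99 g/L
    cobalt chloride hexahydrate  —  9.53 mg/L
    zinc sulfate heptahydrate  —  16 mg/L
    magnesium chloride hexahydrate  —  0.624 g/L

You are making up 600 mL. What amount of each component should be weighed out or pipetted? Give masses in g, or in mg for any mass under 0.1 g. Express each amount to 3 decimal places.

Working volume: 600 mL = 0.6 L.
raffinose: 28.5 g/L × 0.6 L = 17.100 g
HEPES: 9.22 g/L × 0.6 L = 5.532 g
sodium bicarbonate: 4.95 g/L × 0.6 L = 2.970 g
cellobiose: 2.99 g/L × 0.6 L = 1.794 g
cobalt chloride hexahydrate: 9.53 mg/L × 0.6 L = 5.718 mg
zinc sulfate heptahydrate: 16 mg/L × 0.6 L = 9.600 mg
magnesium chloride hexahydrate: 0.624 g/L × 0.6 L = 0.374 g

raffinose 17.100 g; HEPES 5.532 g; sodium bicarbonate 2.970 g; cellobiose 1.794 g; cobalt chloride hexahydrate 5.718 mg; zinc sulfate heptahydrate 9.600 mg; magnesium chloride hexahydrate 0.374 g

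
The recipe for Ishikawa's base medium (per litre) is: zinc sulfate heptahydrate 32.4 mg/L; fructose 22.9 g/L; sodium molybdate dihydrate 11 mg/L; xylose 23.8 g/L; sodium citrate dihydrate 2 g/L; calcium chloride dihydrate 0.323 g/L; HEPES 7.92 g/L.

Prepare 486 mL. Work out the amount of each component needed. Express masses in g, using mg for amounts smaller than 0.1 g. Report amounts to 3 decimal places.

zinc sulfate heptahydrate 15.746 mg; fructose 11.129 g; sodium molybdate dihydrate 5.346 mg; xylose 11.567 g; sodium citrate dihydrate 0.972 g; calcium chloride dihydrate 0.157 g; HEPES 3.849 g

Target volume = 486 mL = 0.486 L.
zinc sulfate heptahydrate: 32.4 mg/L × 0.486 L = 15.746 mg
fructose: 22.9 g/L × 0.486 L = 11.129 g
sodium molybdate dihydrate: 11 mg/L × 0.486 L = 5.346 mg
xylose: 23.8 g/L × 0.486 L = 11.567 g
sodium citrate dihydrate: 2 g/L × 0.486 L = 0.972 g
calcium chloride dihydrate: 0.323 g/L × 0.486 L = 0.157 g
HEPES: 7.92 g/L × 0.486 L = 3.849 g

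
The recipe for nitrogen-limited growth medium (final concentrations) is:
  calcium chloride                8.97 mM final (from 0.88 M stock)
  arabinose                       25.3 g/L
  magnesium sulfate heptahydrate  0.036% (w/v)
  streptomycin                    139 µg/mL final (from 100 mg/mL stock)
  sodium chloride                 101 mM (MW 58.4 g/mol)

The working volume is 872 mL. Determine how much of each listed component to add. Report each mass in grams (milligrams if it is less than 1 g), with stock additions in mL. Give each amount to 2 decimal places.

calcium chloride 8.89 mL; arabinose 22.06 g; magnesium sulfate heptahydrate 313.92 mg; streptomycin 1.21 mL; sodium chloride 5.14 g

Scale factor relative to 1 L: 0.872.
calcium chloride: V = C2·V2/C1 = 8.97 mM × 872 mL ÷ 880 mM = 8.89 mL
arabinose: 25.3 g/L × 0.872 L = 22.06 g
magnesium sulfate heptahydrate: 0.036% w/v = 0.36 g/L → 0.36 × 0.872 L = 0.31392 g = 313.92 mg
streptomycin: V = C2·V2/C1 = 139 µg/mL × 872 mL ÷ 100000 µg/mL = 1.21 mL
sodium chloride: 101 mmol/L × 58.4 g/mol × 0.872 L ÷ 1000 = 5.14 g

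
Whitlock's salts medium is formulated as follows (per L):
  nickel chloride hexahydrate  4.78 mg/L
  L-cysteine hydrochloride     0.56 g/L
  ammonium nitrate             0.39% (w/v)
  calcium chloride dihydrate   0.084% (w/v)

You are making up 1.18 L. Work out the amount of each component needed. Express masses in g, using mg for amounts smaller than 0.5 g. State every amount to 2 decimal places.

nickel chloride hexahydrate 5.64 mg; L-cysteine hydrochloride 0.66 g; ammonium nitrate 4.60 g; calcium chloride dihydrate 0.99 g

Working volume: 1.18 L.
nickel chloride hexahydrate: 4.78 mg/L × 1.18 L = 5.64 mg
L-cysteine hydrochloride: 0.56 g/L × 1.18 L = 0.66 g
ammonium nitrate: 0.39% w/v = 3.9 g/L → 3.9 × 1.18 L = 4.60 g
calcium chloride dihydrate: 0.084 g per 100 mL × 1180 mL ÷ 100 = 0.99 g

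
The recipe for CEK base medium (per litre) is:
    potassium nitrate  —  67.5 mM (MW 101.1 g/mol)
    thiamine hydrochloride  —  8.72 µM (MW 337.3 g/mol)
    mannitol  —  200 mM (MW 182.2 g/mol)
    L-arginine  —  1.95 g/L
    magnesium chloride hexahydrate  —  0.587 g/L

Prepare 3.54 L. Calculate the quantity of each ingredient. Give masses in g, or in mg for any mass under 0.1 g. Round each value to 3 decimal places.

potassium nitrate 24.158 g; thiamine hydrochloride 10.412 mg; mannitol 128.998 g; L-arginine 6.903 g; magnesium chloride hexahydrate 2.078 g

Working volume: 3.54 L.
potassium nitrate: 67.5 mmol/L × 101.1 g/mol × 3.54 L ÷ 1000 = 24.158 g
thiamine hydrochloride: 8.72 µmol/L × 337.3 g/mol × 3.54 L ÷ 1000 = 10.412 mg
mannitol: 200 mmol/L × 182.2 g/mol × 3.54 L ÷ 1000 = 128.998 g
L-arginine: 1.95 g/L × 3.54 L = 6.903 g
magnesium chloride hexahydrate: 0.587 g/L × 3.54 L = 2.078 g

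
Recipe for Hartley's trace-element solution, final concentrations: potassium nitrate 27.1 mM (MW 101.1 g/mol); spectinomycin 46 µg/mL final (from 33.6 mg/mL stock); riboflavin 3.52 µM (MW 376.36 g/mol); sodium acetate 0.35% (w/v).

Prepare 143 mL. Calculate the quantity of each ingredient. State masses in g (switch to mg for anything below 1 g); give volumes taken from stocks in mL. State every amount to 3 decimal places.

potassium nitrate 391.793 mg; spectinomycin 0.196 mL; riboflavin 0.189 mg; sodium acetate 500.500 mg

Scale factor relative to 1 L: 0.143.
potassium nitrate: 27.1 mmol/L × 101.1 mg/mmol × 0.143 L = 391.793 mg
spectinomycin: C1V1 = C2V2 → 46 µg/mL × 143 mL ÷ 33600 µg/mL = 0.196 mL
riboflavin: 3.52 µmol/L × 376.36 g/mol × 0.143 L ÷ 1000 = 0.189 mg
sodium acetate: 0.35 g per 100 mL × 143 mL ÷ 100 = 0.5005 g = 500.500 mg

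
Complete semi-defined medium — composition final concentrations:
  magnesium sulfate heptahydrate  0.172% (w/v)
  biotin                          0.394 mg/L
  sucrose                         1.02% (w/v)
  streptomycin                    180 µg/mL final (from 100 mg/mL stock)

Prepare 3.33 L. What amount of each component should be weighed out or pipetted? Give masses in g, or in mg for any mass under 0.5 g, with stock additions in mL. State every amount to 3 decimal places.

Scale factor relative to 1 L: 3.33.
magnesium sulfate heptahydrate: 0.172 g per 100 mL × 3330 mL ÷ 100 = 5.728 g
biotin: 0.394 mg/L × 3.33 L = 1.312 mg
sucrose: 1.02 g per 100 mL × 3330 mL ÷ 100 = 33.966 g
streptomycin: C1V1 = C2V2 → 180 µg/mL × 3330 mL ÷ 100000 µg/mL = 5.994 mL

magnesium sulfate heptahydrate 5.728 g; biotin 1.312 mg; sucrose 33.966 g; streptomycin 5.994 mL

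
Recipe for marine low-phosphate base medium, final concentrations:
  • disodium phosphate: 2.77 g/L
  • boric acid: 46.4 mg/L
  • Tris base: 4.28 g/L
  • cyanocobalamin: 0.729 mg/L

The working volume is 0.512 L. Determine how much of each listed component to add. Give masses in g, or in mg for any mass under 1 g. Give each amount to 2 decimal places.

Working volume: 0.512 L.
disodium phosphate: 2.77 g/L × 0.512 L = 1.42 g
boric acid: 46.4 mg/L × 0.512 L = 23.76 mg
Tris base: 4.28 g/L × 0.512 L = 2.19 g
cyanocobalamin: 0.729 mg/L × 0.512 L = 0.37 mg

disodium phosphate 1.42 g; boric acid 23.76 mg; Tris base 2.19 g; cyanocobalamin 0.37 mg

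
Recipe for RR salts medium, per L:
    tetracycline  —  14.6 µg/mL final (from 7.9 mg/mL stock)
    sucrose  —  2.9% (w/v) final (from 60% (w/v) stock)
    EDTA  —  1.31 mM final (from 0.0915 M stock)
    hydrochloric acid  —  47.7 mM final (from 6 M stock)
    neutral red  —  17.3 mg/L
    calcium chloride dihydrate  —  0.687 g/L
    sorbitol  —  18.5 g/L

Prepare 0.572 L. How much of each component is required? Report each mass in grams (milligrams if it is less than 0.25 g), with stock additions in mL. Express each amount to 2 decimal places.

tetracycline 1.06 mL; sucrose 27.65 mL; EDTA 8.19 mL; hydrochloric acid 4.55 mL; neutral red 9.90 mg; calcium chloride dihydrate 0.39 g; sorbitol 10.58 g

Working volume: 0.572 L.
tetracycline: C1V1 = C2V2 → 14.6 µg/mL × 572 mL ÷ 7900 µg/mL = 1.06 mL
sucrose: C1V1 = C2V2 → 2.9% ÷ 60% × 572 mL = 27.65 mL
EDTA: dilute stock: 1.31 mM × 572 mL ÷ 91.5 mM = 8.19 mL
hydrochloric acid: V = C2·V2/C1 = 47.7 mM × 572 mL ÷ 6000 mM = 4.55 mL
neutral red: 17.3 mg/L × 0.572 L = 9.90 mg
calcium chloride dihydrate: 0.687 g/L × 0.572 L = 0.39 g
sorbitol: 18.5 g/L × 0.572 L = 10.58 g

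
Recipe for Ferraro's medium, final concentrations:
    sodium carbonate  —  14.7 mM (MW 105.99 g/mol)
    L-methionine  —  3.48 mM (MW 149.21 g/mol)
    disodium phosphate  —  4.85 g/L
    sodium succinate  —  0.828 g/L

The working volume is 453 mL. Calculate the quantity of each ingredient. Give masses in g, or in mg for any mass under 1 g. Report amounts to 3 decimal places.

Scale factor relative to 1 L: 0.453.
sodium carbonate: 14.7 mmol/L × 105.99 mg/mmol × 0.453 L = 705.798 mg
L-methionine: 3.48 mmol/L × 149.21 mg/mmol × 0.453 L = 235.221 mg
disodium phosphate: 4.85 g/L × 0.453 L = 2.197 g
sodium succinate: 0.828 g/L × 0.453 L = 0.375084 g = 375.084 mg

sodium carbonate 705.798 mg; L-methionine 235.221 mg; disodium phosphate 2.197 g; sodium succinate 375.084 mg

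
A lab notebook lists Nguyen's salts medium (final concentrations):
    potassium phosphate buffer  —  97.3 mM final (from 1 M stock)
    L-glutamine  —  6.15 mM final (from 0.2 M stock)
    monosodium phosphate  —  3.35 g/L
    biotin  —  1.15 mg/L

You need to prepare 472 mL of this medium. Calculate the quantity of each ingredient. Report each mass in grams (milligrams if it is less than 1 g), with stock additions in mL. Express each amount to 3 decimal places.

potassium phosphate buffer 45.926 mL; L-glutamine 14.514 mL; monosodium phosphate 1.581 g; biotin 0.543 mg

Working volume: 472 mL = 0.472 L.
potassium phosphate buffer: V = C2·V2/C1 = 97.3 mM × 472 mL ÷ 1000 mM = 45.926 mL
L-glutamine: dilute stock: 6.15 mM × 472 mL ÷ 200 mM = 14.514 mL
monosodium phosphate: 3.35 g/L × 0.472 L = 1.581 g
biotin: 1.15 mg/L × 0.472 L = 0.543 mg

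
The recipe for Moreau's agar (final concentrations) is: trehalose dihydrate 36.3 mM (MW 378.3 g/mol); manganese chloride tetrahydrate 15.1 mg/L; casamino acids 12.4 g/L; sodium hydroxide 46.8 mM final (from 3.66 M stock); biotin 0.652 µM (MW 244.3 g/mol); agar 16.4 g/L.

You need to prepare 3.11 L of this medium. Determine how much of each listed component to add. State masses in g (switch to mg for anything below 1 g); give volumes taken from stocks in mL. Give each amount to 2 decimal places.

Working volume: 3.11 L.
trehalose dihydrate: 36.3 mmol/L × 378.3 g/mol × 3.11 L ÷ 1000 = 42.71 g
manganese chloride tetrahydrate: 15.1 mg/L × 3.11 L = 46.96 mg
casamino acids: 12.4 g/L × 3.11 L = 38.56 g
sodium hydroxide: dilute stock: 46.8 mM × 3110 mL ÷ 3660 mM = 39.77 mL
biotin: 0.652 µmol/L × 244.3 g/mol × 3.11 L ÷ 1000 = 0.50 mg
agar: 16.4 g/L × 3.11 L = 51.00 g

trehalose dihydrate 42.71 g; manganese chloride tetrahydrate 46.96 mg; casamino acids 38.56 g; sodium hydroxide 39.77 mL; biotin 0.50 mg; agar 51.00 g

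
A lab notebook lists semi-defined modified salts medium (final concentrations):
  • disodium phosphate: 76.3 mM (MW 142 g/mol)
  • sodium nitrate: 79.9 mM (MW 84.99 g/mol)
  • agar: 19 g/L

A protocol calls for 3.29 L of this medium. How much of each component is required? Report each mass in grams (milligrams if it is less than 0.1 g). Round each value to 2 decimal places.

Working volume: 3.29 L.
disodium phosphate: 76.3 mmol/L × 142 g/mol × 3.29 L ÷ 1000 = 35.65 g
sodium nitrate: 79.9 mmol/L × 84.99 g/mol × 3.29 L ÷ 1000 = 22.34 g
agar: 19 g/L × 3.29 L = 62.51 g

disodium phosphate 35.65 g; sodium nitrate 22.34 g; agar 62.51 g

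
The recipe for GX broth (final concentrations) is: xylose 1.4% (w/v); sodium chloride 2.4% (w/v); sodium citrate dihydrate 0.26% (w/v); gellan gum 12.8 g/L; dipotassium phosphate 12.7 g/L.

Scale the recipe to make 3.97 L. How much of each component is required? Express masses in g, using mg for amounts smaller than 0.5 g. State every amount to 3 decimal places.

Working volume: 3.97 L.
xylose: 1.4 g per 100 mL × 3970 mL ÷ 100 = 55.580 g
sodium chloride: 2.4 g per 100 mL × 3970 mL ÷ 100 = 95.280 g
sodium citrate dihydrate: 0.26 g per 100 mL × 3970 mL ÷ 100 = 10.322 g
gellan gum: 12.8 g/L × 3.97 L = 50.816 g
dipotassium phosphate: 12.7 g/L × 3.97 L = 50.419 g

xylose 55.580 g; sodium chloride 95.280 g; sodium citrate dihydrate 10.322 g; gellan gum 50.816 g; dipotassium phosphate 50.419 g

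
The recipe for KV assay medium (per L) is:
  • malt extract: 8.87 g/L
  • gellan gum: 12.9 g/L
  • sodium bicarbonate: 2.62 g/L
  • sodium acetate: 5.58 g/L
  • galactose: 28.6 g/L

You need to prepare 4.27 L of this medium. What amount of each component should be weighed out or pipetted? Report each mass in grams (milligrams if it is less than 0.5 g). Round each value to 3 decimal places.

Working volume: 4.27 L.
malt extract: 8.87 g/L × 4.27 L = 37.875 g
gellan gum: 12.9 g/L × 4.27 L = 55.083 g
sodium bicarbonate: 2.62 g/L × 4.27 L = 11.187 g
sodium acetate: 5.58 g/L × 4.27 L = 23.827 g
galactose: 28.6 g/L × 4.27 L = 122.122 g

malt extract 37.875 g; gellan gum 55.083 g; sodium bicarbonate 11.187 g; sodium acetate 23.827 g; galactose 122.122 g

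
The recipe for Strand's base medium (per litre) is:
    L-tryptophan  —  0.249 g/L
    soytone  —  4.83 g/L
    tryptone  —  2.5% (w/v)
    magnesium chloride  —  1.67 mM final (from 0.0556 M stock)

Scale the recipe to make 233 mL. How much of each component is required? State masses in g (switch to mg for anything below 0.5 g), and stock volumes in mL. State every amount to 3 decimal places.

Scale factor relative to 1 L: 0.233.
L-tryptophan: 0.249 g/L × 0.233 L = 0.058017 g = 58.017 mg
soytone: 4.83 g/L × 0.233 L = 1.125 g
tryptone: 2.5% w/v = 25 g/L → 25 × 0.233 L = 5.825 g
magnesium chloride: dilute stock: 1.67 mM × 233 mL ÷ 55.6 mM = 6.998 mL

L-tryptophan 58.017 mg; soytone 1.125 g; tryptone 5.825 g; magnesium chloride 6.998 mL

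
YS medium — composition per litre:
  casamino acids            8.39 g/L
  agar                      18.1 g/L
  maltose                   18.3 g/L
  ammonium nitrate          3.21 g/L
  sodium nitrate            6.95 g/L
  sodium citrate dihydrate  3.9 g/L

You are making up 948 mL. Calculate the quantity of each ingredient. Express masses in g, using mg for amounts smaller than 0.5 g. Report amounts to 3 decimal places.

Scale factor relative to 1 L: 0.948.
casamino acids: 8.39 g/L × 0.948 L = 7.954 g
agar: 18.1 g/L × 0.948 L = 17.159 g
maltose: 18.3 g/L × 0.948 L = 17.348 g
ammonium nitrate: 3.21 g/L × 0.948 L = 3.043 g
sodium nitrate: 6.95 g/L × 0.948 L = 6.589 g
sodium citrate dihydrate: 3.9 g/L × 0.948 L = 3.697 g

casamino acids 7.954 g; agar 17.159 g; maltose 17.348 g; ammonium nitrate 3.043 g; sodium nitrate 6.589 g; sodium citrate dihydrate 3.697 g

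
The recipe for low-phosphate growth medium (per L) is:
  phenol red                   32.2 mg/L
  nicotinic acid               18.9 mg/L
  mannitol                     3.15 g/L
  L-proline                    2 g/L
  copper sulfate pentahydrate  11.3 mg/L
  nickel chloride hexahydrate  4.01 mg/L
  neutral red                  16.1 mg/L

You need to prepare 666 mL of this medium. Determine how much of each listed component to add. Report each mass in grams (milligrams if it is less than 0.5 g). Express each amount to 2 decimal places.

phenol red 21.45 mg; nicotinic acid 12.59 mg; mannitol 2.10 g; L-proline 1.33 g; copper sulfate pentahydrate 7.53 mg; nickel chloride hexahydrate 2.67 mg; neutral red 10.72 mg

Target volume = 666 mL = 0.666 L.
phenol red: 32.2 mg/L × 0.666 L = 21.45 mg
nicotinic acid: 18.9 mg/L × 0.666 L = 12.59 mg
mannitol: 3.15 g/L × 0.666 L = 2.10 g
L-proline: 2 g/L × 0.666 L = 1.33 g
copper sulfate pentahydrate: 11.3 mg/L × 0.666 L = 7.53 mg
nickel chloride hexahydrate: 4.01 mg/L × 0.666 L = 2.67 mg
neutral red: 16.1 mg/L × 0.666 L = 10.72 mg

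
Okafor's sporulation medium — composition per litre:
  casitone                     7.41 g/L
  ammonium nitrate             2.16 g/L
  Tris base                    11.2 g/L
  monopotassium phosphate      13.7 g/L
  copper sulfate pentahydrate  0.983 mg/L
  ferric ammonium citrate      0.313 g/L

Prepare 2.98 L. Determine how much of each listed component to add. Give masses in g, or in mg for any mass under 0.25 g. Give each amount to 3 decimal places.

Scale factor relative to 1 L: 2.98.
casitone: 7.41 g/L × 2.98 L = 22.082 g
ammonium nitrate: 2.16 g/L × 2.98 L = 6.437 g
Tris base: 11.2 g/L × 2.98 L = 33.376 g
monopotassium phosphate: 13.7 g/L × 2.98 L = 40.826 g
copper sulfate pentahydrate: 0.983 mg/L × 2.98 L = 2.929 mg
ferric ammonium citrate: 0.313 g/L × 2.98 L = 0.933 g

casitone 22.082 g; ammonium nitrate 6.437 g; Tris base 33.376 g; monopotassium phosphate 40.826 g; copper sulfate pentahydrate 2.929 mg; ferric ammonium citrate 0.933 g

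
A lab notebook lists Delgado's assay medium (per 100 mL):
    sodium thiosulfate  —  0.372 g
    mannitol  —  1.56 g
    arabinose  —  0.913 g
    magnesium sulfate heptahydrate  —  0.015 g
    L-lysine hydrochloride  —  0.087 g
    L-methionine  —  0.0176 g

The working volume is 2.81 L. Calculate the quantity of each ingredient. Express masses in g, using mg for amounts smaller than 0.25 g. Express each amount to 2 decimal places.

Ratio of target to recipe volume: 2810 / 100 = 28.1.
sodium thiosulfate: 0.372 g × (2810 mL / 100 mL) = 10.45 g
mannitol: 1.56 g × (2810 mL / 100 mL) = 43.84 g
arabinose: 0.913 g × (2810 mL / 100 mL) = 25.66 g
magnesium sulfate heptahydrate: 0.015 g × (2810 mL / 100 mL) = 0.42 g
L-lysine hydrochloride: 0.087 g × (2810 mL / 100 mL) = 2.44 g
L-methionine: 0.0176 g × (2810 mL / 100 mL) = 0.49 g

sodium thiosulfate 10.45 g; mannitol 43.84 g; arabinose 25.66 g; magnesium sulfate heptahydrate 0.42 g; L-lysine hydrochloride 2.44 g; L-methionine 0.49 g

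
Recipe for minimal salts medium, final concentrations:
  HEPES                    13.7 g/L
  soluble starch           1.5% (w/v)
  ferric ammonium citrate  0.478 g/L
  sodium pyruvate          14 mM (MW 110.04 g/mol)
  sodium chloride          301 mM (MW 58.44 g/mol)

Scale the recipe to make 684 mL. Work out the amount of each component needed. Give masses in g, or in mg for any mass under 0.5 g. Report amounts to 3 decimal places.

HEPES 9.371 g; soluble starch 10.260 g; ferric ammonium citrate 326.952 mg; sodium pyruvate 1.054 g; sodium chloride 12.032 g

Target volume = 684 mL = 0.684 L.
HEPES: 13.7 g/L × 0.684 L = 9.371 g
soluble starch: 1.5 g per 100 mL × 684 mL ÷ 100 = 10.260 g
ferric ammonium citrate: 0.478 g/L × 0.684 L = 0.326952 g = 326.952 mg
sodium pyruvate: 14 mmol/L × 110.04 g/mol × 0.684 L ÷ 1000 = 1.054 g
sodium chloride: 301 mmol/L × 58.44 g/mol × 0.684 L ÷ 1000 = 12.032 g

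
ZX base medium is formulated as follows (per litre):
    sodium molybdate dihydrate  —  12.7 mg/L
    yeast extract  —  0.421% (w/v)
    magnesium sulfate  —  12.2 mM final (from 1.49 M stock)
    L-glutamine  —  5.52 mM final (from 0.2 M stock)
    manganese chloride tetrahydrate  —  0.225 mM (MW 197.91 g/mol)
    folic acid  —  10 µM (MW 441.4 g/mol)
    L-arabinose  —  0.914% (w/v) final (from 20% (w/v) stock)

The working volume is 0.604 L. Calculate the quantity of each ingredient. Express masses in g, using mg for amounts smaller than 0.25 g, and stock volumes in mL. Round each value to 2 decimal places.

Working volume: 0.604 L.
sodium molybdate dihydrate: 12.7 mg/L × 0.604 L = 7.67 mg
yeast extract: 0.421% w/v = 4.21 g/L → 4.21 × 0.604 L = 2.54 g
magnesium sulfate: C1V1 = C2V2 → 12.2 mM × 604 mL ÷ 1490 mM = 4.95 mL
L-glutamine: C1V1 = C2V2 → 5.52 mM × 604 mL ÷ 200 mM = 16.67 mL
manganese chloride tetrahydrate: 0.225 mmol/L × 197.91 mg/mmol × 0.604 L = 26.90 mg
folic acid: 10 µmol/L × 441.4 g/mol × 0.604 L ÷ 1000 = 2.67 mg
L-arabinose: V = C2·V2/C1 = 0.914% ÷ 20% × 604 mL = 27.60 mL

sodium molybdate dihydrate 7.67 mg; yeast extract 2.54 g; magnesium sulfate 4.95 mL; L-glutamine 16.67 mL; manganese chloride tetrahydrate 26.90 mg; folic acid 2.67 mg; L-arabinose 27.60 mL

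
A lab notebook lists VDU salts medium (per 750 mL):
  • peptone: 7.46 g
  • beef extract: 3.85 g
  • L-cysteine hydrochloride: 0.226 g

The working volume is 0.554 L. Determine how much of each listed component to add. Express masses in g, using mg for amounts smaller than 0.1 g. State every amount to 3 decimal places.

Ratio of target to recipe volume: 554 / 750 = 0.738667.
peptone: 7.46 g × (554 mL / 750 mL) = 5.510 g
beef extract: 3.85 g × (554 mL / 750 mL) = 2.844 g
L-cysteine hydrochloride: 0.226 g × (554 mL / 750 mL) = 0.167 g

peptone 5.510 g; beef extract 2.844 g; L-cysteine hydrochloride 0.167 g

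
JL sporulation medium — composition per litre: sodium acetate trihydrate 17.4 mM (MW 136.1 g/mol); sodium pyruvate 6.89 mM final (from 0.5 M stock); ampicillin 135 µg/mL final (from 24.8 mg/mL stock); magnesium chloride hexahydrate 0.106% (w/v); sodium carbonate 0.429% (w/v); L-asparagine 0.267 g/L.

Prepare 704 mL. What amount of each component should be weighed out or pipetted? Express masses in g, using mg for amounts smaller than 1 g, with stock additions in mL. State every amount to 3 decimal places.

sodium acetate trihydrate 1.667 g; sodium pyruvate 9.701 mL; ampicillin 3.832 mL; magnesium chloride hexahydrate 746.240 mg; sodium carbonate 3.020 g; L-asparagine 187.968 mg

Scale factor relative to 1 L: 0.704.
sodium acetate trihydrate: 17.4 mmol/L × 136.1 g/mol × 0.704 L ÷ 1000 = 1.667 g
sodium pyruvate: dilute stock: 6.89 mM × 704 mL ÷ 500 mM = 9.701 mL
ampicillin: C1V1 = C2V2 → 135 µg/mL × 704 mL ÷ 24800 µg/mL = 3.832 mL
magnesium chloride hexahydrate: 0.106% w/v = 1.06 g/L → 1.06 × 0.704 L = 0.74624 g = 746.240 mg
sodium carbonate: 0.429% w/v = 4.29 g/L → 4.29 × 0.704 L = 3.020 g
L-asparagine: 0.267 g/L × 0.704 L = 0.187968 g = 187.968 mg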